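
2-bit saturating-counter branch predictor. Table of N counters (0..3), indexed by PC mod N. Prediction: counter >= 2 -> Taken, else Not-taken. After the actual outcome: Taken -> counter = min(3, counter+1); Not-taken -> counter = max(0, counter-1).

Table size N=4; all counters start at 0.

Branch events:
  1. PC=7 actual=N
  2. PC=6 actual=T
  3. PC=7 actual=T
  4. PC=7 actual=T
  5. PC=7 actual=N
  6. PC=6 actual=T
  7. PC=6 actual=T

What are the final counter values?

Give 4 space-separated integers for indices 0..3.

Answer: 0 0 3 1

Derivation:
Ev 1: PC=7 idx=3 pred=N actual=N -> ctr[3]=0
Ev 2: PC=6 idx=2 pred=N actual=T -> ctr[2]=1
Ev 3: PC=7 idx=3 pred=N actual=T -> ctr[3]=1
Ev 4: PC=7 idx=3 pred=N actual=T -> ctr[3]=2
Ev 5: PC=7 idx=3 pred=T actual=N -> ctr[3]=1
Ev 6: PC=6 idx=2 pred=N actual=T -> ctr[2]=2
Ev 7: PC=6 idx=2 pred=T actual=T -> ctr[2]=3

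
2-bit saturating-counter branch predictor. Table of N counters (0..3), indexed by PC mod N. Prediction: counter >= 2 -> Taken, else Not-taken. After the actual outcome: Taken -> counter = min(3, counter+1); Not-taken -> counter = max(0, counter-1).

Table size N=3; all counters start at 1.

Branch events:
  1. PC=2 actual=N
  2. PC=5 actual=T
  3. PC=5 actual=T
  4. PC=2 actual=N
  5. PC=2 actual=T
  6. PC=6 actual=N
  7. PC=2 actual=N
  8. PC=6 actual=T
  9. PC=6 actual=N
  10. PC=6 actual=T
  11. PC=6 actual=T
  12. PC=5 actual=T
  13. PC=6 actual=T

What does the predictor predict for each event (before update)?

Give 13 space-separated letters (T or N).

Ev 1: PC=2 idx=2 pred=N actual=N -> ctr[2]=0
Ev 2: PC=5 idx=2 pred=N actual=T -> ctr[2]=1
Ev 3: PC=5 idx=2 pred=N actual=T -> ctr[2]=2
Ev 4: PC=2 idx=2 pred=T actual=N -> ctr[2]=1
Ev 5: PC=2 idx=2 pred=N actual=T -> ctr[2]=2
Ev 6: PC=6 idx=0 pred=N actual=N -> ctr[0]=0
Ev 7: PC=2 idx=2 pred=T actual=N -> ctr[2]=1
Ev 8: PC=6 idx=0 pred=N actual=T -> ctr[0]=1
Ev 9: PC=6 idx=0 pred=N actual=N -> ctr[0]=0
Ev 10: PC=6 idx=0 pred=N actual=T -> ctr[0]=1
Ev 11: PC=6 idx=0 pred=N actual=T -> ctr[0]=2
Ev 12: PC=5 idx=2 pred=N actual=T -> ctr[2]=2
Ev 13: PC=6 idx=0 pred=T actual=T -> ctr[0]=3

Answer: N N N T N N T N N N N N T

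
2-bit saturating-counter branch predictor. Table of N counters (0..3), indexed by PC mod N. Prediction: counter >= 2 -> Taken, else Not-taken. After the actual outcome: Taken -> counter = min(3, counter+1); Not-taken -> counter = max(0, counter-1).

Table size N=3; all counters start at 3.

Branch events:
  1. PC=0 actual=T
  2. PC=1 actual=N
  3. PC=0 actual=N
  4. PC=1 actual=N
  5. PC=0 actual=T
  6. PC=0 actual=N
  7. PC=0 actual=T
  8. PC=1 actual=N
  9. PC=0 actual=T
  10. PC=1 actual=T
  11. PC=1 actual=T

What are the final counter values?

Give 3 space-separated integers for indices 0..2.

Ev 1: PC=0 idx=0 pred=T actual=T -> ctr[0]=3
Ev 2: PC=1 idx=1 pred=T actual=N -> ctr[1]=2
Ev 3: PC=0 idx=0 pred=T actual=N -> ctr[0]=2
Ev 4: PC=1 idx=1 pred=T actual=N -> ctr[1]=1
Ev 5: PC=0 idx=0 pred=T actual=T -> ctr[0]=3
Ev 6: PC=0 idx=0 pred=T actual=N -> ctr[0]=2
Ev 7: PC=0 idx=0 pred=T actual=T -> ctr[0]=3
Ev 8: PC=1 idx=1 pred=N actual=N -> ctr[1]=0
Ev 9: PC=0 idx=0 pred=T actual=T -> ctr[0]=3
Ev 10: PC=1 idx=1 pred=N actual=T -> ctr[1]=1
Ev 11: PC=1 idx=1 pred=N actual=T -> ctr[1]=2

Answer: 3 2 3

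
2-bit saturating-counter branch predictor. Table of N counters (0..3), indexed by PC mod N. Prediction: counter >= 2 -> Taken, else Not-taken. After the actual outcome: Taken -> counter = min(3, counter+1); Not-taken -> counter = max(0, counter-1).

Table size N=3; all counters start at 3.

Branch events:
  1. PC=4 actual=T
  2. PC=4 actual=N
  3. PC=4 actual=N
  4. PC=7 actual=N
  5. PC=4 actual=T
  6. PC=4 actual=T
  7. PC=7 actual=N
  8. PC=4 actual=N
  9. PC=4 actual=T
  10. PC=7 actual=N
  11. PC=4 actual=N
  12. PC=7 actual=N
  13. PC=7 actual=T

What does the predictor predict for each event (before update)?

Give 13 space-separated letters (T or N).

Ev 1: PC=4 idx=1 pred=T actual=T -> ctr[1]=3
Ev 2: PC=4 idx=1 pred=T actual=N -> ctr[1]=2
Ev 3: PC=4 idx=1 pred=T actual=N -> ctr[1]=1
Ev 4: PC=7 idx=1 pred=N actual=N -> ctr[1]=0
Ev 5: PC=4 idx=1 pred=N actual=T -> ctr[1]=1
Ev 6: PC=4 idx=1 pred=N actual=T -> ctr[1]=2
Ev 7: PC=7 idx=1 pred=T actual=N -> ctr[1]=1
Ev 8: PC=4 idx=1 pred=N actual=N -> ctr[1]=0
Ev 9: PC=4 idx=1 pred=N actual=T -> ctr[1]=1
Ev 10: PC=7 idx=1 pred=N actual=N -> ctr[1]=0
Ev 11: PC=4 idx=1 pred=N actual=N -> ctr[1]=0
Ev 12: PC=7 idx=1 pred=N actual=N -> ctr[1]=0
Ev 13: PC=7 idx=1 pred=N actual=T -> ctr[1]=1

Answer: T T T N N N T N N N N N N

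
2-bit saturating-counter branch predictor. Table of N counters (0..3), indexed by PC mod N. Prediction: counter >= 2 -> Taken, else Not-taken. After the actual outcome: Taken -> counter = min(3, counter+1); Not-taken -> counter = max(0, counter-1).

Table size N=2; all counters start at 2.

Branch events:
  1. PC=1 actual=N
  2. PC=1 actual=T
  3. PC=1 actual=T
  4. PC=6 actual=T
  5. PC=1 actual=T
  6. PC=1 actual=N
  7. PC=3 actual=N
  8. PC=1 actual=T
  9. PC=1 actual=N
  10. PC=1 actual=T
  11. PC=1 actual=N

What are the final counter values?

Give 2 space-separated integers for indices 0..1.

Answer: 3 1

Derivation:
Ev 1: PC=1 idx=1 pred=T actual=N -> ctr[1]=1
Ev 2: PC=1 idx=1 pred=N actual=T -> ctr[1]=2
Ev 3: PC=1 idx=1 pred=T actual=T -> ctr[1]=3
Ev 4: PC=6 idx=0 pred=T actual=T -> ctr[0]=3
Ev 5: PC=1 idx=1 pred=T actual=T -> ctr[1]=3
Ev 6: PC=1 idx=1 pred=T actual=N -> ctr[1]=2
Ev 7: PC=3 idx=1 pred=T actual=N -> ctr[1]=1
Ev 8: PC=1 idx=1 pred=N actual=T -> ctr[1]=2
Ev 9: PC=1 idx=1 pred=T actual=N -> ctr[1]=1
Ev 10: PC=1 idx=1 pred=N actual=T -> ctr[1]=2
Ev 11: PC=1 idx=1 pred=T actual=N -> ctr[1]=1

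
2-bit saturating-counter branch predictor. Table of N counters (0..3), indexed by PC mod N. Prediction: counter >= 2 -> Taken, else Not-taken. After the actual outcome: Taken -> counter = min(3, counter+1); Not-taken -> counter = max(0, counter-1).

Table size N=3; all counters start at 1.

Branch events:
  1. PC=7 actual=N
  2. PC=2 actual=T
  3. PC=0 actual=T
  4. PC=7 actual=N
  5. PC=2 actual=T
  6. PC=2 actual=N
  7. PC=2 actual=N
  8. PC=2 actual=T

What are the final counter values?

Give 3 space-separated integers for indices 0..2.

Answer: 2 0 2

Derivation:
Ev 1: PC=7 idx=1 pred=N actual=N -> ctr[1]=0
Ev 2: PC=2 idx=2 pred=N actual=T -> ctr[2]=2
Ev 3: PC=0 idx=0 pred=N actual=T -> ctr[0]=2
Ev 4: PC=7 idx=1 pred=N actual=N -> ctr[1]=0
Ev 5: PC=2 idx=2 pred=T actual=T -> ctr[2]=3
Ev 6: PC=2 idx=2 pred=T actual=N -> ctr[2]=2
Ev 7: PC=2 idx=2 pred=T actual=N -> ctr[2]=1
Ev 8: PC=2 idx=2 pred=N actual=T -> ctr[2]=2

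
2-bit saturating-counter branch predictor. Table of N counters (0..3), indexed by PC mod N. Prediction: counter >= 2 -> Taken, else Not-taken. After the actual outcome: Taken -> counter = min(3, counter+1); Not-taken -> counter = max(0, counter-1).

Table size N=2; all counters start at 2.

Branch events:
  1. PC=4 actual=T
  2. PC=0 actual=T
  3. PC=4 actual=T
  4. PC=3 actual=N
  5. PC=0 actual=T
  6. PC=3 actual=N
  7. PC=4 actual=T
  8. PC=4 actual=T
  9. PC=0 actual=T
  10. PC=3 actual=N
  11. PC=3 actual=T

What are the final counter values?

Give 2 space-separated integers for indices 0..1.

Ev 1: PC=4 idx=0 pred=T actual=T -> ctr[0]=3
Ev 2: PC=0 idx=0 pred=T actual=T -> ctr[0]=3
Ev 3: PC=4 idx=0 pred=T actual=T -> ctr[0]=3
Ev 4: PC=3 idx=1 pred=T actual=N -> ctr[1]=1
Ev 5: PC=0 idx=0 pred=T actual=T -> ctr[0]=3
Ev 6: PC=3 idx=1 pred=N actual=N -> ctr[1]=0
Ev 7: PC=4 idx=0 pred=T actual=T -> ctr[0]=3
Ev 8: PC=4 idx=0 pred=T actual=T -> ctr[0]=3
Ev 9: PC=0 idx=0 pred=T actual=T -> ctr[0]=3
Ev 10: PC=3 idx=1 pred=N actual=N -> ctr[1]=0
Ev 11: PC=3 idx=1 pred=N actual=T -> ctr[1]=1

Answer: 3 1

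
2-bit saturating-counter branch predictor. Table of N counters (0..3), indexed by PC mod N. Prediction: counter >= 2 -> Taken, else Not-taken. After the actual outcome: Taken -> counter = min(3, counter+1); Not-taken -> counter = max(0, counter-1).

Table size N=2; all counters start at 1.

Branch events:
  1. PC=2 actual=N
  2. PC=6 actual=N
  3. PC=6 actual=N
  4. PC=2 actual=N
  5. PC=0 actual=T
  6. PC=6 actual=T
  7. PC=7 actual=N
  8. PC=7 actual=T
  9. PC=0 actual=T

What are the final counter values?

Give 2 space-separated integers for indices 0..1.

Answer: 3 1

Derivation:
Ev 1: PC=2 idx=0 pred=N actual=N -> ctr[0]=0
Ev 2: PC=6 idx=0 pred=N actual=N -> ctr[0]=0
Ev 3: PC=6 idx=0 pred=N actual=N -> ctr[0]=0
Ev 4: PC=2 idx=0 pred=N actual=N -> ctr[0]=0
Ev 5: PC=0 idx=0 pred=N actual=T -> ctr[0]=1
Ev 6: PC=6 idx=0 pred=N actual=T -> ctr[0]=2
Ev 7: PC=7 idx=1 pred=N actual=N -> ctr[1]=0
Ev 8: PC=7 idx=1 pred=N actual=T -> ctr[1]=1
Ev 9: PC=0 idx=0 pred=T actual=T -> ctr[0]=3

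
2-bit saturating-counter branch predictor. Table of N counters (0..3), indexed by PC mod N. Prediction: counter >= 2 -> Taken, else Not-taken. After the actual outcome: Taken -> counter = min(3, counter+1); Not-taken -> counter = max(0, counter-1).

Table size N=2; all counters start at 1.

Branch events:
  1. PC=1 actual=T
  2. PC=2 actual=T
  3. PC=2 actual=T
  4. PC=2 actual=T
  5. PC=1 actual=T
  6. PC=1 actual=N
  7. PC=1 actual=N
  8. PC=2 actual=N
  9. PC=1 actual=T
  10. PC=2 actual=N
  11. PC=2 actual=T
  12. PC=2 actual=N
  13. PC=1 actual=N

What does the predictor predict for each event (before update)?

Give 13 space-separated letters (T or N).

Ev 1: PC=1 idx=1 pred=N actual=T -> ctr[1]=2
Ev 2: PC=2 idx=0 pred=N actual=T -> ctr[0]=2
Ev 3: PC=2 idx=0 pred=T actual=T -> ctr[0]=3
Ev 4: PC=2 idx=0 pred=T actual=T -> ctr[0]=3
Ev 5: PC=1 idx=1 pred=T actual=T -> ctr[1]=3
Ev 6: PC=1 idx=1 pred=T actual=N -> ctr[1]=2
Ev 7: PC=1 idx=1 pred=T actual=N -> ctr[1]=1
Ev 8: PC=2 idx=0 pred=T actual=N -> ctr[0]=2
Ev 9: PC=1 idx=1 pred=N actual=T -> ctr[1]=2
Ev 10: PC=2 idx=0 pred=T actual=N -> ctr[0]=1
Ev 11: PC=2 idx=0 pred=N actual=T -> ctr[0]=2
Ev 12: PC=2 idx=0 pred=T actual=N -> ctr[0]=1
Ev 13: PC=1 idx=1 pred=T actual=N -> ctr[1]=1

Answer: N N T T T T T T N T N T T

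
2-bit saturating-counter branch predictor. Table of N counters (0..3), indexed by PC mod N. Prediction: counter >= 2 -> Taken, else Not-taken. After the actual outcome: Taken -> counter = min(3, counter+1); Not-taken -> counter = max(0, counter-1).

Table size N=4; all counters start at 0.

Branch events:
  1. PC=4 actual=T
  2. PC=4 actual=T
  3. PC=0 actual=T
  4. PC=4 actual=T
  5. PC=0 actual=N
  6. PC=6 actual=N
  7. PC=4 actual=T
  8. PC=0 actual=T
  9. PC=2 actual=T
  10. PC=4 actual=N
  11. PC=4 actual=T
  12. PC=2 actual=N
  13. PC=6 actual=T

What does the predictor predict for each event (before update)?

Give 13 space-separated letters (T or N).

Answer: N N T T T N T T N T T N N

Derivation:
Ev 1: PC=4 idx=0 pred=N actual=T -> ctr[0]=1
Ev 2: PC=4 idx=0 pred=N actual=T -> ctr[0]=2
Ev 3: PC=0 idx=0 pred=T actual=T -> ctr[0]=3
Ev 4: PC=4 idx=0 pred=T actual=T -> ctr[0]=3
Ev 5: PC=0 idx=0 pred=T actual=N -> ctr[0]=2
Ev 6: PC=6 idx=2 pred=N actual=N -> ctr[2]=0
Ev 7: PC=4 idx=0 pred=T actual=T -> ctr[0]=3
Ev 8: PC=0 idx=0 pred=T actual=T -> ctr[0]=3
Ev 9: PC=2 idx=2 pred=N actual=T -> ctr[2]=1
Ev 10: PC=4 idx=0 pred=T actual=N -> ctr[0]=2
Ev 11: PC=4 idx=0 pred=T actual=T -> ctr[0]=3
Ev 12: PC=2 idx=2 pred=N actual=N -> ctr[2]=0
Ev 13: PC=6 idx=2 pred=N actual=T -> ctr[2]=1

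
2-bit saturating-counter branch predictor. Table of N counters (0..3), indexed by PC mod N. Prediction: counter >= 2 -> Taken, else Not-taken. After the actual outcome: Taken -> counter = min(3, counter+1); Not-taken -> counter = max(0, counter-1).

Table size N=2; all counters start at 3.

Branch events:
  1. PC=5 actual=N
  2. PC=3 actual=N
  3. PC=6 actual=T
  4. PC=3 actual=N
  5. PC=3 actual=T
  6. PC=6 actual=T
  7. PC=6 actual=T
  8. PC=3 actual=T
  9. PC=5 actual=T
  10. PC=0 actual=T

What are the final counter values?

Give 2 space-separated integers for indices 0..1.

Answer: 3 3

Derivation:
Ev 1: PC=5 idx=1 pred=T actual=N -> ctr[1]=2
Ev 2: PC=3 idx=1 pred=T actual=N -> ctr[1]=1
Ev 3: PC=6 idx=0 pred=T actual=T -> ctr[0]=3
Ev 4: PC=3 idx=1 pred=N actual=N -> ctr[1]=0
Ev 5: PC=3 idx=1 pred=N actual=T -> ctr[1]=1
Ev 6: PC=6 idx=0 pred=T actual=T -> ctr[0]=3
Ev 7: PC=6 idx=0 pred=T actual=T -> ctr[0]=3
Ev 8: PC=3 idx=1 pred=N actual=T -> ctr[1]=2
Ev 9: PC=5 idx=1 pred=T actual=T -> ctr[1]=3
Ev 10: PC=0 idx=0 pred=T actual=T -> ctr[0]=3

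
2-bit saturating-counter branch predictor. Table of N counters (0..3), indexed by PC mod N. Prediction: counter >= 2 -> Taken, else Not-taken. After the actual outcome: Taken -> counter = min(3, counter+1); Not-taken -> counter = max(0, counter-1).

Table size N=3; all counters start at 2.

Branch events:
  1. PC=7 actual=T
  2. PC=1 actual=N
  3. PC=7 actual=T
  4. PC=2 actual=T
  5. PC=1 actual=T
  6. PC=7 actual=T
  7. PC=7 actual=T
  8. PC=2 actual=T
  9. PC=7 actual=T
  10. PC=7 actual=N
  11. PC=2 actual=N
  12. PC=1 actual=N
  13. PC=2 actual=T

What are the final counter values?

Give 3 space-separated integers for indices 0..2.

Ev 1: PC=7 idx=1 pred=T actual=T -> ctr[1]=3
Ev 2: PC=1 idx=1 pred=T actual=N -> ctr[1]=2
Ev 3: PC=7 idx=1 pred=T actual=T -> ctr[1]=3
Ev 4: PC=2 idx=2 pred=T actual=T -> ctr[2]=3
Ev 5: PC=1 idx=1 pred=T actual=T -> ctr[1]=3
Ev 6: PC=7 idx=1 pred=T actual=T -> ctr[1]=3
Ev 7: PC=7 idx=1 pred=T actual=T -> ctr[1]=3
Ev 8: PC=2 idx=2 pred=T actual=T -> ctr[2]=3
Ev 9: PC=7 idx=1 pred=T actual=T -> ctr[1]=3
Ev 10: PC=7 idx=1 pred=T actual=N -> ctr[1]=2
Ev 11: PC=2 idx=2 pred=T actual=N -> ctr[2]=2
Ev 12: PC=1 idx=1 pred=T actual=N -> ctr[1]=1
Ev 13: PC=2 idx=2 pred=T actual=T -> ctr[2]=3

Answer: 2 1 3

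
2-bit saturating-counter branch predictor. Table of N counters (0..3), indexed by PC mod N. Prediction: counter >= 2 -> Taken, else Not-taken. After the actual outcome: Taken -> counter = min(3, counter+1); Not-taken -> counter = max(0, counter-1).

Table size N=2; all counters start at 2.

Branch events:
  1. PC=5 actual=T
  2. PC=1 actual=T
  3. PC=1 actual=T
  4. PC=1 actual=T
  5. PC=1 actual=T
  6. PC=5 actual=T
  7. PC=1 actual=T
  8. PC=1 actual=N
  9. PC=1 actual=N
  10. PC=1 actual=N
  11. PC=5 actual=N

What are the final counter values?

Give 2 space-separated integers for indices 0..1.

Answer: 2 0

Derivation:
Ev 1: PC=5 idx=1 pred=T actual=T -> ctr[1]=3
Ev 2: PC=1 idx=1 pred=T actual=T -> ctr[1]=3
Ev 3: PC=1 idx=1 pred=T actual=T -> ctr[1]=3
Ev 4: PC=1 idx=1 pred=T actual=T -> ctr[1]=3
Ev 5: PC=1 idx=1 pred=T actual=T -> ctr[1]=3
Ev 6: PC=5 idx=1 pred=T actual=T -> ctr[1]=3
Ev 7: PC=1 idx=1 pred=T actual=T -> ctr[1]=3
Ev 8: PC=1 idx=1 pred=T actual=N -> ctr[1]=2
Ev 9: PC=1 idx=1 pred=T actual=N -> ctr[1]=1
Ev 10: PC=1 idx=1 pred=N actual=N -> ctr[1]=0
Ev 11: PC=5 idx=1 pred=N actual=N -> ctr[1]=0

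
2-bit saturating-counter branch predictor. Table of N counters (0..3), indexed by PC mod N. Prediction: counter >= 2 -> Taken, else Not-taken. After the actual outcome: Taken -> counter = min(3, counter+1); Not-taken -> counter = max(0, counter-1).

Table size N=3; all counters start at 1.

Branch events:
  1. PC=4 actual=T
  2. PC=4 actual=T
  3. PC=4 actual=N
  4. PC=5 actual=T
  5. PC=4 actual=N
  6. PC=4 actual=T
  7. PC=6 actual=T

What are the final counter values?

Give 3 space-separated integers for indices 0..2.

Ev 1: PC=4 idx=1 pred=N actual=T -> ctr[1]=2
Ev 2: PC=4 idx=1 pred=T actual=T -> ctr[1]=3
Ev 3: PC=4 idx=1 pred=T actual=N -> ctr[1]=2
Ev 4: PC=5 idx=2 pred=N actual=T -> ctr[2]=2
Ev 5: PC=4 idx=1 pred=T actual=N -> ctr[1]=1
Ev 6: PC=4 idx=1 pred=N actual=T -> ctr[1]=2
Ev 7: PC=6 idx=0 pred=N actual=T -> ctr[0]=2

Answer: 2 2 2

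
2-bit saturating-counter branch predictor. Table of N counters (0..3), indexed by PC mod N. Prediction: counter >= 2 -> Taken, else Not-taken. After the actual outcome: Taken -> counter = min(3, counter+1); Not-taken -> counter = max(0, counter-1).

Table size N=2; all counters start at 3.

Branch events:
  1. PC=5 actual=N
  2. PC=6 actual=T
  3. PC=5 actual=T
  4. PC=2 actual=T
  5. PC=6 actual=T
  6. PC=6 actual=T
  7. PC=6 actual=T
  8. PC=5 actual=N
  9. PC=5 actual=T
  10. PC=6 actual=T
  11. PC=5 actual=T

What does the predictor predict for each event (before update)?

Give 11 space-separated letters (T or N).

Answer: T T T T T T T T T T T

Derivation:
Ev 1: PC=5 idx=1 pred=T actual=N -> ctr[1]=2
Ev 2: PC=6 idx=0 pred=T actual=T -> ctr[0]=3
Ev 3: PC=5 idx=1 pred=T actual=T -> ctr[1]=3
Ev 4: PC=2 idx=0 pred=T actual=T -> ctr[0]=3
Ev 5: PC=6 idx=0 pred=T actual=T -> ctr[0]=3
Ev 6: PC=6 idx=0 pred=T actual=T -> ctr[0]=3
Ev 7: PC=6 idx=0 pred=T actual=T -> ctr[0]=3
Ev 8: PC=5 idx=1 pred=T actual=N -> ctr[1]=2
Ev 9: PC=5 idx=1 pred=T actual=T -> ctr[1]=3
Ev 10: PC=6 idx=0 pred=T actual=T -> ctr[0]=3
Ev 11: PC=5 idx=1 pred=T actual=T -> ctr[1]=3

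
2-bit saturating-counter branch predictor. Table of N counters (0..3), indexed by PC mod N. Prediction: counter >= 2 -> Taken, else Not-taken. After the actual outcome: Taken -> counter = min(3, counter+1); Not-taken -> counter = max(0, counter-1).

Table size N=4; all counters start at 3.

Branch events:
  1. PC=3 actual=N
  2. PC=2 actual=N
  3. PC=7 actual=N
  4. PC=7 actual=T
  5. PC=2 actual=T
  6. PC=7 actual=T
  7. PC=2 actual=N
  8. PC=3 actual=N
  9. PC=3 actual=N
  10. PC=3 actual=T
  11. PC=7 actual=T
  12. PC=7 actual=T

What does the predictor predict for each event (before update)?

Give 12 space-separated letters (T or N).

Ev 1: PC=3 idx=3 pred=T actual=N -> ctr[3]=2
Ev 2: PC=2 idx=2 pred=T actual=N -> ctr[2]=2
Ev 3: PC=7 idx=3 pred=T actual=N -> ctr[3]=1
Ev 4: PC=7 idx=3 pred=N actual=T -> ctr[3]=2
Ev 5: PC=2 idx=2 pred=T actual=T -> ctr[2]=3
Ev 6: PC=7 idx=3 pred=T actual=T -> ctr[3]=3
Ev 7: PC=2 idx=2 pred=T actual=N -> ctr[2]=2
Ev 8: PC=3 idx=3 pred=T actual=N -> ctr[3]=2
Ev 9: PC=3 idx=3 pred=T actual=N -> ctr[3]=1
Ev 10: PC=3 idx=3 pred=N actual=T -> ctr[3]=2
Ev 11: PC=7 idx=3 pred=T actual=T -> ctr[3]=3
Ev 12: PC=7 idx=3 pred=T actual=T -> ctr[3]=3

Answer: T T T N T T T T T N T T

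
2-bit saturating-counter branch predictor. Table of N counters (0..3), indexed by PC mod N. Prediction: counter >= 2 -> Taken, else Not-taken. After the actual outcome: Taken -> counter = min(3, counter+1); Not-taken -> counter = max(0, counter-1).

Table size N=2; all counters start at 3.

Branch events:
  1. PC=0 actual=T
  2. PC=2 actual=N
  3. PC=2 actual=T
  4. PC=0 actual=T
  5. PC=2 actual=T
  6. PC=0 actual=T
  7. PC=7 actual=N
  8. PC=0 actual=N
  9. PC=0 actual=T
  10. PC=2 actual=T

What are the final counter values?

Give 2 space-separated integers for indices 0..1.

Answer: 3 2

Derivation:
Ev 1: PC=0 idx=0 pred=T actual=T -> ctr[0]=3
Ev 2: PC=2 idx=0 pred=T actual=N -> ctr[0]=2
Ev 3: PC=2 idx=0 pred=T actual=T -> ctr[0]=3
Ev 4: PC=0 idx=0 pred=T actual=T -> ctr[0]=3
Ev 5: PC=2 idx=0 pred=T actual=T -> ctr[0]=3
Ev 6: PC=0 idx=0 pred=T actual=T -> ctr[0]=3
Ev 7: PC=7 idx=1 pred=T actual=N -> ctr[1]=2
Ev 8: PC=0 idx=0 pred=T actual=N -> ctr[0]=2
Ev 9: PC=0 idx=0 pred=T actual=T -> ctr[0]=3
Ev 10: PC=2 idx=0 pred=T actual=T -> ctr[0]=3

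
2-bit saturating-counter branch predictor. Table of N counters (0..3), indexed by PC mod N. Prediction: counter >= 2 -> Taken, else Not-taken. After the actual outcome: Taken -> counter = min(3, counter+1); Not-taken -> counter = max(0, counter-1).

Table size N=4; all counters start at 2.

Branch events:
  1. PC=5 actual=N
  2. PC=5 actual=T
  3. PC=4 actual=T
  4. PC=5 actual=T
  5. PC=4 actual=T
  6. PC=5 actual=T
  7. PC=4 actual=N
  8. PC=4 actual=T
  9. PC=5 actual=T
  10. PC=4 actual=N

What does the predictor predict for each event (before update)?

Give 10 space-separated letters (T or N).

Ev 1: PC=5 idx=1 pred=T actual=N -> ctr[1]=1
Ev 2: PC=5 idx=1 pred=N actual=T -> ctr[1]=2
Ev 3: PC=4 idx=0 pred=T actual=T -> ctr[0]=3
Ev 4: PC=5 idx=1 pred=T actual=T -> ctr[1]=3
Ev 5: PC=4 idx=0 pred=T actual=T -> ctr[0]=3
Ev 6: PC=5 idx=1 pred=T actual=T -> ctr[1]=3
Ev 7: PC=4 idx=0 pred=T actual=N -> ctr[0]=2
Ev 8: PC=4 idx=0 pred=T actual=T -> ctr[0]=3
Ev 9: PC=5 idx=1 pred=T actual=T -> ctr[1]=3
Ev 10: PC=4 idx=0 pred=T actual=N -> ctr[0]=2

Answer: T N T T T T T T T T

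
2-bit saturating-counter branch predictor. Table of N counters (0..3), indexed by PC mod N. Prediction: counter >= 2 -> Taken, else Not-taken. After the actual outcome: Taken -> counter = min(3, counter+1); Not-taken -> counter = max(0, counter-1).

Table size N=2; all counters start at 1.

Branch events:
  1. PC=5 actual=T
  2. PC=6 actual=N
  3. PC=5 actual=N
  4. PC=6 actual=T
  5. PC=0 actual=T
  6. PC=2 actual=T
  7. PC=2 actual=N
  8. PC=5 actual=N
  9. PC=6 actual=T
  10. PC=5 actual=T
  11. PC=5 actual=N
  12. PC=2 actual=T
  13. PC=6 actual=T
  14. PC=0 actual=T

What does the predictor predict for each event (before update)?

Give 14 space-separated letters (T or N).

Ev 1: PC=5 idx=1 pred=N actual=T -> ctr[1]=2
Ev 2: PC=6 idx=0 pred=N actual=N -> ctr[0]=0
Ev 3: PC=5 idx=1 pred=T actual=N -> ctr[1]=1
Ev 4: PC=6 idx=0 pred=N actual=T -> ctr[0]=1
Ev 5: PC=0 idx=0 pred=N actual=T -> ctr[0]=2
Ev 6: PC=2 idx=0 pred=T actual=T -> ctr[0]=3
Ev 7: PC=2 idx=0 pred=T actual=N -> ctr[0]=2
Ev 8: PC=5 idx=1 pred=N actual=N -> ctr[1]=0
Ev 9: PC=6 idx=0 pred=T actual=T -> ctr[0]=3
Ev 10: PC=5 idx=1 pred=N actual=T -> ctr[1]=1
Ev 11: PC=5 idx=1 pred=N actual=N -> ctr[1]=0
Ev 12: PC=2 idx=0 pred=T actual=T -> ctr[0]=3
Ev 13: PC=6 idx=0 pred=T actual=T -> ctr[0]=3
Ev 14: PC=0 idx=0 pred=T actual=T -> ctr[0]=3

Answer: N N T N N T T N T N N T T T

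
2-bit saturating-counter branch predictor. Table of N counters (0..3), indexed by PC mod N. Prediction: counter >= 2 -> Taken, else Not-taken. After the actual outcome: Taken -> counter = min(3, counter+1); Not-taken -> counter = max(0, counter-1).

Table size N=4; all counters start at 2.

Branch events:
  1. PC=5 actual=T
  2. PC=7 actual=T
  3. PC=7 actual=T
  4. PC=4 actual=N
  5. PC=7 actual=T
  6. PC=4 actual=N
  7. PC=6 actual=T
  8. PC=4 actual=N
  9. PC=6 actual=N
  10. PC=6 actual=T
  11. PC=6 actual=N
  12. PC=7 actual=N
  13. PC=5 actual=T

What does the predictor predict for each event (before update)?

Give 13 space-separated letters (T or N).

Answer: T T T T T N T N T T T T T

Derivation:
Ev 1: PC=5 idx=1 pred=T actual=T -> ctr[1]=3
Ev 2: PC=7 idx=3 pred=T actual=T -> ctr[3]=3
Ev 3: PC=7 idx=3 pred=T actual=T -> ctr[3]=3
Ev 4: PC=4 idx=0 pred=T actual=N -> ctr[0]=1
Ev 5: PC=7 idx=3 pred=T actual=T -> ctr[3]=3
Ev 6: PC=4 idx=0 pred=N actual=N -> ctr[0]=0
Ev 7: PC=6 idx=2 pred=T actual=T -> ctr[2]=3
Ev 8: PC=4 idx=0 pred=N actual=N -> ctr[0]=0
Ev 9: PC=6 idx=2 pred=T actual=N -> ctr[2]=2
Ev 10: PC=6 idx=2 pred=T actual=T -> ctr[2]=3
Ev 11: PC=6 idx=2 pred=T actual=N -> ctr[2]=2
Ev 12: PC=7 idx=3 pred=T actual=N -> ctr[3]=2
Ev 13: PC=5 idx=1 pred=T actual=T -> ctr[1]=3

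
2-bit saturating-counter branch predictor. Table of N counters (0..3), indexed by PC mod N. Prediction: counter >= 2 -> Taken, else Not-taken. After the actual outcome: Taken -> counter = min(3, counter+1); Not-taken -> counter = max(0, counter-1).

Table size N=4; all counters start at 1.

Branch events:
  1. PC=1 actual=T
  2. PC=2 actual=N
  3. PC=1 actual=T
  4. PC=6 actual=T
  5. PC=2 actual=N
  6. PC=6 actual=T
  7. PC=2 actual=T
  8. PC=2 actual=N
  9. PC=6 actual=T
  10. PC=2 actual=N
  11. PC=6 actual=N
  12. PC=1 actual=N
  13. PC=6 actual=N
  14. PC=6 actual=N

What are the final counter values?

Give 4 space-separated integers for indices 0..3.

Ev 1: PC=1 idx=1 pred=N actual=T -> ctr[1]=2
Ev 2: PC=2 idx=2 pred=N actual=N -> ctr[2]=0
Ev 3: PC=1 idx=1 pred=T actual=T -> ctr[1]=3
Ev 4: PC=6 idx=2 pred=N actual=T -> ctr[2]=1
Ev 5: PC=2 idx=2 pred=N actual=N -> ctr[2]=0
Ev 6: PC=6 idx=2 pred=N actual=T -> ctr[2]=1
Ev 7: PC=2 idx=2 pred=N actual=T -> ctr[2]=2
Ev 8: PC=2 idx=2 pred=T actual=N -> ctr[2]=1
Ev 9: PC=6 idx=2 pred=N actual=T -> ctr[2]=2
Ev 10: PC=2 idx=2 pred=T actual=N -> ctr[2]=1
Ev 11: PC=6 idx=2 pred=N actual=N -> ctr[2]=0
Ev 12: PC=1 idx=1 pred=T actual=N -> ctr[1]=2
Ev 13: PC=6 idx=2 pred=N actual=N -> ctr[2]=0
Ev 14: PC=6 idx=2 pred=N actual=N -> ctr[2]=0

Answer: 1 2 0 1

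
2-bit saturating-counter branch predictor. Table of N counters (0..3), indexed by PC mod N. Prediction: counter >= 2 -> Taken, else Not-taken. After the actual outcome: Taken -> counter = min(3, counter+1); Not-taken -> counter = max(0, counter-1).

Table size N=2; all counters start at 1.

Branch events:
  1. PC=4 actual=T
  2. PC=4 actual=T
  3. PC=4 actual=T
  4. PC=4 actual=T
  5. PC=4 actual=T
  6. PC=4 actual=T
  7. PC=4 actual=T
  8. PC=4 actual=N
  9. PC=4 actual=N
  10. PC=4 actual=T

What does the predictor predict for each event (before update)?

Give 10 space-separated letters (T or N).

Ev 1: PC=4 idx=0 pred=N actual=T -> ctr[0]=2
Ev 2: PC=4 idx=0 pred=T actual=T -> ctr[0]=3
Ev 3: PC=4 idx=0 pred=T actual=T -> ctr[0]=3
Ev 4: PC=4 idx=0 pred=T actual=T -> ctr[0]=3
Ev 5: PC=4 idx=0 pred=T actual=T -> ctr[0]=3
Ev 6: PC=4 idx=0 pred=T actual=T -> ctr[0]=3
Ev 7: PC=4 idx=0 pred=T actual=T -> ctr[0]=3
Ev 8: PC=4 idx=0 pred=T actual=N -> ctr[0]=2
Ev 9: PC=4 idx=0 pred=T actual=N -> ctr[0]=1
Ev 10: PC=4 idx=0 pred=N actual=T -> ctr[0]=2

Answer: N T T T T T T T T N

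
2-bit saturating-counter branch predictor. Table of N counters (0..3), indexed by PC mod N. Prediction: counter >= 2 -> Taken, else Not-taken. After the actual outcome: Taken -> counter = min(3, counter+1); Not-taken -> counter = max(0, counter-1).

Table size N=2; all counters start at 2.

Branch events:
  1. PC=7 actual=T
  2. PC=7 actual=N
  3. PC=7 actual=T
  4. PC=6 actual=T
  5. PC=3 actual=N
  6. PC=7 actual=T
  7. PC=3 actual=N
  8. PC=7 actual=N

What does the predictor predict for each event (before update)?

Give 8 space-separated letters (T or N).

Answer: T T T T T T T T

Derivation:
Ev 1: PC=7 idx=1 pred=T actual=T -> ctr[1]=3
Ev 2: PC=7 idx=1 pred=T actual=N -> ctr[1]=2
Ev 3: PC=7 idx=1 pred=T actual=T -> ctr[1]=3
Ev 4: PC=6 idx=0 pred=T actual=T -> ctr[0]=3
Ev 5: PC=3 idx=1 pred=T actual=N -> ctr[1]=2
Ev 6: PC=7 idx=1 pred=T actual=T -> ctr[1]=3
Ev 7: PC=3 idx=1 pred=T actual=N -> ctr[1]=2
Ev 8: PC=7 idx=1 pred=T actual=N -> ctr[1]=1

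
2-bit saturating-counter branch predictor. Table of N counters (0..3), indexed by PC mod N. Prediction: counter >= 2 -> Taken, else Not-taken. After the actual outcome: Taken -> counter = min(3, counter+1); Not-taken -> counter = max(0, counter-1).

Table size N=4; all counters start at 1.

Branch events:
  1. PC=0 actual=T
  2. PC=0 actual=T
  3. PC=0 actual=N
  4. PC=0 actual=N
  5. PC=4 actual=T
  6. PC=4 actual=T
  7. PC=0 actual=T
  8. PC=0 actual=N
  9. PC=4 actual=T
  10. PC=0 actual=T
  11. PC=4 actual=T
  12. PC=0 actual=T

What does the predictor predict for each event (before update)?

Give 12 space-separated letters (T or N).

Answer: N T T T N T T T T T T T

Derivation:
Ev 1: PC=0 idx=0 pred=N actual=T -> ctr[0]=2
Ev 2: PC=0 idx=0 pred=T actual=T -> ctr[0]=3
Ev 3: PC=0 idx=0 pred=T actual=N -> ctr[0]=2
Ev 4: PC=0 idx=0 pred=T actual=N -> ctr[0]=1
Ev 5: PC=4 idx=0 pred=N actual=T -> ctr[0]=2
Ev 6: PC=4 idx=0 pred=T actual=T -> ctr[0]=3
Ev 7: PC=0 idx=0 pred=T actual=T -> ctr[0]=3
Ev 8: PC=0 idx=0 pred=T actual=N -> ctr[0]=2
Ev 9: PC=4 idx=0 pred=T actual=T -> ctr[0]=3
Ev 10: PC=0 idx=0 pred=T actual=T -> ctr[0]=3
Ev 11: PC=4 idx=0 pred=T actual=T -> ctr[0]=3
Ev 12: PC=0 idx=0 pred=T actual=T -> ctr[0]=3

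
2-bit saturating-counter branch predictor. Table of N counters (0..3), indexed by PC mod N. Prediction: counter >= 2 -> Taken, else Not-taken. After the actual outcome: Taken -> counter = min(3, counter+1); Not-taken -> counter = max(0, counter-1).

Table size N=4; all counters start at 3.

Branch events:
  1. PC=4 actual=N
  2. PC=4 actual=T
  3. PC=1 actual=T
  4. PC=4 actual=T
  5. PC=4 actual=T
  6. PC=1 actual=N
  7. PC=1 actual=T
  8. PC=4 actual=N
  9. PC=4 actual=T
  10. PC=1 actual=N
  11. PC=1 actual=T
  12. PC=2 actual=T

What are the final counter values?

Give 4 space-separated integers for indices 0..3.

Answer: 3 3 3 3

Derivation:
Ev 1: PC=4 idx=0 pred=T actual=N -> ctr[0]=2
Ev 2: PC=4 idx=0 pred=T actual=T -> ctr[0]=3
Ev 3: PC=1 idx=1 pred=T actual=T -> ctr[1]=3
Ev 4: PC=4 idx=0 pred=T actual=T -> ctr[0]=3
Ev 5: PC=4 idx=0 pred=T actual=T -> ctr[0]=3
Ev 6: PC=1 idx=1 pred=T actual=N -> ctr[1]=2
Ev 7: PC=1 idx=1 pred=T actual=T -> ctr[1]=3
Ev 8: PC=4 idx=0 pred=T actual=N -> ctr[0]=2
Ev 9: PC=4 idx=0 pred=T actual=T -> ctr[0]=3
Ev 10: PC=1 idx=1 pred=T actual=N -> ctr[1]=2
Ev 11: PC=1 idx=1 pred=T actual=T -> ctr[1]=3
Ev 12: PC=2 idx=2 pred=T actual=T -> ctr[2]=3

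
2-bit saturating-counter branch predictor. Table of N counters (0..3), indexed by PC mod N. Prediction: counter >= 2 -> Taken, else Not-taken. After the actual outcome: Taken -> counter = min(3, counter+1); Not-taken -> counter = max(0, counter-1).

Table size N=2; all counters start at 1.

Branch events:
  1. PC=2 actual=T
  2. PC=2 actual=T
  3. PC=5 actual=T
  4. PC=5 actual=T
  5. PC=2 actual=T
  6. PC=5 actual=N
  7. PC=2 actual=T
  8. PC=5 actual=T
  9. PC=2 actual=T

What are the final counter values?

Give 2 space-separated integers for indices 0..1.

Ev 1: PC=2 idx=0 pred=N actual=T -> ctr[0]=2
Ev 2: PC=2 idx=0 pred=T actual=T -> ctr[0]=3
Ev 3: PC=5 idx=1 pred=N actual=T -> ctr[1]=2
Ev 4: PC=5 idx=1 pred=T actual=T -> ctr[1]=3
Ev 5: PC=2 idx=0 pred=T actual=T -> ctr[0]=3
Ev 6: PC=5 idx=1 pred=T actual=N -> ctr[1]=2
Ev 7: PC=2 idx=0 pred=T actual=T -> ctr[0]=3
Ev 8: PC=5 idx=1 pred=T actual=T -> ctr[1]=3
Ev 9: PC=2 idx=0 pred=T actual=T -> ctr[0]=3

Answer: 3 3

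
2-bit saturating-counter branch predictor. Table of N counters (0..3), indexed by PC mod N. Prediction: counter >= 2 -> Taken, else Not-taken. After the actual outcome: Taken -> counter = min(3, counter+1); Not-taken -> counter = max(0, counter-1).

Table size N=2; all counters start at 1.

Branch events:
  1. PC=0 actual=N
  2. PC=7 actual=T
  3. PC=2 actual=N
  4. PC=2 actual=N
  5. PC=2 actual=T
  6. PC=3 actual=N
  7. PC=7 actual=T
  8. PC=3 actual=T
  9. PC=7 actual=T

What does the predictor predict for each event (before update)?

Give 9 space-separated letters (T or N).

Ev 1: PC=0 idx=0 pred=N actual=N -> ctr[0]=0
Ev 2: PC=7 idx=1 pred=N actual=T -> ctr[1]=2
Ev 3: PC=2 idx=0 pred=N actual=N -> ctr[0]=0
Ev 4: PC=2 idx=0 pred=N actual=N -> ctr[0]=0
Ev 5: PC=2 idx=0 pred=N actual=T -> ctr[0]=1
Ev 6: PC=3 idx=1 pred=T actual=N -> ctr[1]=1
Ev 7: PC=7 idx=1 pred=N actual=T -> ctr[1]=2
Ev 8: PC=3 idx=1 pred=T actual=T -> ctr[1]=3
Ev 9: PC=7 idx=1 pred=T actual=T -> ctr[1]=3

Answer: N N N N N T N T T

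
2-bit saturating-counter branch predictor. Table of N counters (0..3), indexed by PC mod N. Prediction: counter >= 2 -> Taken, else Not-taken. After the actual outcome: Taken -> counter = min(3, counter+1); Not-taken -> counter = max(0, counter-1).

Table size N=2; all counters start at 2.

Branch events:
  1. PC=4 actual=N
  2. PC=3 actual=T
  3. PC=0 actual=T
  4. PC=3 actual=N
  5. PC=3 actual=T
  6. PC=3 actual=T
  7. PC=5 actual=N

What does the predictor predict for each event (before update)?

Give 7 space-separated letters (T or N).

Answer: T T N T T T T

Derivation:
Ev 1: PC=4 idx=0 pred=T actual=N -> ctr[0]=1
Ev 2: PC=3 idx=1 pred=T actual=T -> ctr[1]=3
Ev 3: PC=0 idx=0 pred=N actual=T -> ctr[0]=2
Ev 4: PC=3 idx=1 pred=T actual=N -> ctr[1]=2
Ev 5: PC=3 idx=1 pred=T actual=T -> ctr[1]=3
Ev 6: PC=3 idx=1 pred=T actual=T -> ctr[1]=3
Ev 7: PC=5 idx=1 pred=T actual=N -> ctr[1]=2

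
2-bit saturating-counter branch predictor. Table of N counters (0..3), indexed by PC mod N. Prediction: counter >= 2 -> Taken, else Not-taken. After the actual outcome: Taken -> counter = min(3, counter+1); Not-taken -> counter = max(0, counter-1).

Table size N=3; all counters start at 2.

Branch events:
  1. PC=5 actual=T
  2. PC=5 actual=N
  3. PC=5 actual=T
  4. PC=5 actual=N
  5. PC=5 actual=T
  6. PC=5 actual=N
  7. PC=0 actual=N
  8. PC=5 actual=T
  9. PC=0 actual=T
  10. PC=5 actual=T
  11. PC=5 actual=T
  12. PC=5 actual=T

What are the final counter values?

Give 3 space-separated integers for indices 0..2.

Answer: 2 2 3

Derivation:
Ev 1: PC=5 idx=2 pred=T actual=T -> ctr[2]=3
Ev 2: PC=5 idx=2 pred=T actual=N -> ctr[2]=2
Ev 3: PC=5 idx=2 pred=T actual=T -> ctr[2]=3
Ev 4: PC=5 idx=2 pred=T actual=N -> ctr[2]=2
Ev 5: PC=5 idx=2 pred=T actual=T -> ctr[2]=3
Ev 6: PC=5 idx=2 pred=T actual=N -> ctr[2]=2
Ev 7: PC=0 idx=0 pred=T actual=N -> ctr[0]=1
Ev 8: PC=5 idx=2 pred=T actual=T -> ctr[2]=3
Ev 9: PC=0 idx=0 pred=N actual=T -> ctr[0]=2
Ev 10: PC=5 idx=2 pred=T actual=T -> ctr[2]=3
Ev 11: PC=5 idx=2 pred=T actual=T -> ctr[2]=3
Ev 12: PC=5 idx=2 pred=T actual=T -> ctr[2]=3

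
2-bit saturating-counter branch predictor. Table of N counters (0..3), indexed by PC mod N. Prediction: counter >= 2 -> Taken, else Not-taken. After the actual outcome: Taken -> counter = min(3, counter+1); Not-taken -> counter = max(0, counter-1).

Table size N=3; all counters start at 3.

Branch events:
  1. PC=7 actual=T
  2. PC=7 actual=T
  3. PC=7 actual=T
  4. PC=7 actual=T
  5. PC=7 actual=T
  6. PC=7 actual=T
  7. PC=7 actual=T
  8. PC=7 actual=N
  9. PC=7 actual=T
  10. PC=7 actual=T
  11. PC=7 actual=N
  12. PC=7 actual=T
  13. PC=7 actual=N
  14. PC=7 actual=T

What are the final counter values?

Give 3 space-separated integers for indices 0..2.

Ev 1: PC=7 idx=1 pred=T actual=T -> ctr[1]=3
Ev 2: PC=7 idx=1 pred=T actual=T -> ctr[1]=3
Ev 3: PC=7 idx=1 pred=T actual=T -> ctr[1]=3
Ev 4: PC=7 idx=1 pred=T actual=T -> ctr[1]=3
Ev 5: PC=7 idx=1 pred=T actual=T -> ctr[1]=3
Ev 6: PC=7 idx=1 pred=T actual=T -> ctr[1]=3
Ev 7: PC=7 idx=1 pred=T actual=T -> ctr[1]=3
Ev 8: PC=7 idx=1 pred=T actual=N -> ctr[1]=2
Ev 9: PC=7 idx=1 pred=T actual=T -> ctr[1]=3
Ev 10: PC=7 idx=1 pred=T actual=T -> ctr[1]=3
Ev 11: PC=7 idx=1 pred=T actual=N -> ctr[1]=2
Ev 12: PC=7 idx=1 pred=T actual=T -> ctr[1]=3
Ev 13: PC=7 idx=1 pred=T actual=N -> ctr[1]=2
Ev 14: PC=7 idx=1 pred=T actual=T -> ctr[1]=3

Answer: 3 3 3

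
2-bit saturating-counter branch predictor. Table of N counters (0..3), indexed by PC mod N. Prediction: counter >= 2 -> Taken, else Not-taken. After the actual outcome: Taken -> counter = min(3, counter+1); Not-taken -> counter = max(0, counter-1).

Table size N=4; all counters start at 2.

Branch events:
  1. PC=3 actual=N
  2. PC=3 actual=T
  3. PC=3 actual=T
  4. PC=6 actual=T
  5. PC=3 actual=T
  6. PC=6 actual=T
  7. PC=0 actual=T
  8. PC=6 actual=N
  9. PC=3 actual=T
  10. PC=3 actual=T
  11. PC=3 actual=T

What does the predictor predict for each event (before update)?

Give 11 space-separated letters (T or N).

Answer: T N T T T T T T T T T

Derivation:
Ev 1: PC=3 idx=3 pred=T actual=N -> ctr[3]=1
Ev 2: PC=3 idx=3 pred=N actual=T -> ctr[3]=2
Ev 3: PC=3 idx=3 pred=T actual=T -> ctr[3]=3
Ev 4: PC=6 idx=2 pred=T actual=T -> ctr[2]=3
Ev 5: PC=3 idx=3 pred=T actual=T -> ctr[3]=3
Ev 6: PC=6 idx=2 pred=T actual=T -> ctr[2]=3
Ev 7: PC=0 idx=0 pred=T actual=T -> ctr[0]=3
Ev 8: PC=6 idx=2 pred=T actual=N -> ctr[2]=2
Ev 9: PC=3 idx=3 pred=T actual=T -> ctr[3]=3
Ev 10: PC=3 idx=3 pred=T actual=T -> ctr[3]=3
Ev 11: PC=3 idx=3 pred=T actual=T -> ctr[3]=3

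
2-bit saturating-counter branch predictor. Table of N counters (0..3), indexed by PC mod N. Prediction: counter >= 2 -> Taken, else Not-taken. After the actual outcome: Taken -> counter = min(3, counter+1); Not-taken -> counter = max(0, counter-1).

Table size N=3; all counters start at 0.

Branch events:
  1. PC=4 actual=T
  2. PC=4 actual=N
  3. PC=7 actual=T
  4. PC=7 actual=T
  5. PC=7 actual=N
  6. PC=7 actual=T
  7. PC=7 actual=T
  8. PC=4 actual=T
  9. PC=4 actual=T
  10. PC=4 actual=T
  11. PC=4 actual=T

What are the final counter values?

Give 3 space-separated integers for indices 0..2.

Answer: 0 3 0

Derivation:
Ev 1: PC=4 idx=1 pred=N actual=T -> ctr[1]=1
Ev 2: PC=4 idx=1 pred=N actual=N -> ctr[1]=0
Ev 3: PC=7 idx=1 pred=N actual=T -> ctr[1]=1
Ev 4: PC=7 idx=1 pred=N actual=T -> ctr[1]=2
Ev 5: PC=7 idx=1 pred=T actual=N -> ctr[1]=1
Ev 6: PC=7 idx=1 pred=N actual=T -> ctr[1]=2
Ev 7: PC=7 idx=1 pred=T actual=T -> ctr[1]=3
Ev 8: PC=4 idx=1 pred=T actual=T -> ctr[1]=3
Ev 9: PC=4 idx=1 pred=T actual=T -> ctr[1]=3
Ev 10: PC=4 idx=1 pred=T actual=T -> ctr[1]=3
Ev 11: PC=4 idx=1 pred=T actual=T -> ctr[1]=3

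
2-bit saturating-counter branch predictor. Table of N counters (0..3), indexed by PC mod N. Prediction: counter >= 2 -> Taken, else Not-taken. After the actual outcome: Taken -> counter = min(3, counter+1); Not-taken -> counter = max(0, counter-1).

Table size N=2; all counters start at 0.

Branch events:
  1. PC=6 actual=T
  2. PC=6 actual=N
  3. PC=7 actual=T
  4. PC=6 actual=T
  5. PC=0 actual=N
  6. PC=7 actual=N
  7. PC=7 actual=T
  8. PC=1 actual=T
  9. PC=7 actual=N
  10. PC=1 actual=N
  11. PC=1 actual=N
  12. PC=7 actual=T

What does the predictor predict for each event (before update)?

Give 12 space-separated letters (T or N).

Ev 1: PC=6 idx=0 pred=N actual=T -> ctr[0]=1
Ev 2: PC=6 idx=0 pred=N actual=N -> ctr[0]=0
Ev 3: PC=7 idx=1 pred=N actual=T -> ctr[1]=1
Ev 4: PC=6 idx=0 pred=N actual=T -> ctr[0]=1
Ev 5: PC=0 idx=0 pred=N actual=N -> ctr[0]=0
Ev 6: PC=7 idx=1 pred=N actual=N -> ctr[1]=0
Ev 7: PC=7 idx=1 pred=N actual=T -> ctr[1]=1
Ev 8: PC=1 idx=1 pred=N actual=T -> ctr[1]=2
Ev 9: PC=7 idx=1 pred=T actual=N -> ctr[1]=1
Ev 10: PC=1 idx=1 pred=N actual=N -> ctr[1]=0
Ev 11: PC=1 idx=1 pred=N actual=N -> ctr[1]=0
Ev 12: PC=7 idx=1 pred=N actual=T -> ctr[1]=1

Answer: N N N N N N N N T N N N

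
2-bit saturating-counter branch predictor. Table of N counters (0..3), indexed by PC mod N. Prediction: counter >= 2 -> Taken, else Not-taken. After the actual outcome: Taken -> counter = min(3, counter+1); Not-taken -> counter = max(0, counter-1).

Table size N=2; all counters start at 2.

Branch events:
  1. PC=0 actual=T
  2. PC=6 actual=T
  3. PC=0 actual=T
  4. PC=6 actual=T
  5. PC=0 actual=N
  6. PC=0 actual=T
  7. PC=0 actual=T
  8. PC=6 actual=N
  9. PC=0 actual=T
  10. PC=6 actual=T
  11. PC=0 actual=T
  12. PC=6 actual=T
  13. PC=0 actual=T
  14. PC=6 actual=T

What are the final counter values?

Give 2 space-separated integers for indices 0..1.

Answer: 3 2

Derivation:
Ev 1: PC=0 idx=0 pred=T actual=T -> ctr[0]=3
Ev 2: PC=6 idx=0 pred=T actual=T -> ctr[0]=3
Ev 3: PC=0 idx=0 pred=T actual=T -> ctr[0]=3
Ev 4: PC=6 idx=0 pred=T actual=T -> ctr[0]=3
Ev 5: PC=0 idx=0 pred=T actual=N -> ctr[0]=2
Ev 6: PC=0 idx=0 pred=T actual=T -> ctr[0]=3
Ev 7: PC=0 idx=0 pred=T actual=T -> ctr[0]=3
Ev 8: PC=6 idx=0 pred=T actual=N -> ctr[0]=2
Ev 9: PC=0 idx=0 pred=T actual=T -> ctr[0]=3
Ev 10: PC=6 idx=0 pred=T actual=T -> ctr[0]=3
Ev 11: PC=0 idx=0 pred=T actual=T -> ctr[0]=3
Ev 12: PC=6 idx=0 pred=T actual=T -> ctr[0]=3
Ev 13: PC=0 idx=0 pred=T actual=T -> ctr[0]=3
Ev 14: PC=6 idx=0 pred=T actual=T -> ctr[0]=3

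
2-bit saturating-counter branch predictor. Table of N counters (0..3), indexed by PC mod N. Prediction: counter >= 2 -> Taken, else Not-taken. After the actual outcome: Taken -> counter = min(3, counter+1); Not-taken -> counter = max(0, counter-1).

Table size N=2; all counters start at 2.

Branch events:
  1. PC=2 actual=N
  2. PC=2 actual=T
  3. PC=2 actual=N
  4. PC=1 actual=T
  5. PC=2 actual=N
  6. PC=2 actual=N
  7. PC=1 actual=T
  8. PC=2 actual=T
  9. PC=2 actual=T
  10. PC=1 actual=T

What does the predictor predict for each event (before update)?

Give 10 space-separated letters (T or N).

Answer: T N T T N N T N N T

Derivation:
Ev 1: PC=2 idx=0 pred=T actual=N -> ctr[0]=1
Ev 2: PC=2 idx=0 pred=N actual=T -> ctr[0]=2
Ev 3: PC=2 idx=0 pred=T actual=N -> ctr[0]=1
Ev 4: PC=1 idx=1 pred=T actual=T -> ctr[1]=3
Ev 5: PC=2 idx=0 pred=N actual=N -> ctr[0]=0
Ev 6: PC=2 idx=0 pred=N actual=N -> ctr[0]=0
Ev 7: PC=1 idx=1 pred=T actual=T -> ctr[1]=3
Ev 8: PC=2 idx=0 pred=N actual=T -> ctr[0]=1
Ev 9: PC=2 idx=0 pred=N actual=T -> ctr[0]=2
Ev 10: PC=1 idx=1 pred=T actual=T -> ctr[1]=3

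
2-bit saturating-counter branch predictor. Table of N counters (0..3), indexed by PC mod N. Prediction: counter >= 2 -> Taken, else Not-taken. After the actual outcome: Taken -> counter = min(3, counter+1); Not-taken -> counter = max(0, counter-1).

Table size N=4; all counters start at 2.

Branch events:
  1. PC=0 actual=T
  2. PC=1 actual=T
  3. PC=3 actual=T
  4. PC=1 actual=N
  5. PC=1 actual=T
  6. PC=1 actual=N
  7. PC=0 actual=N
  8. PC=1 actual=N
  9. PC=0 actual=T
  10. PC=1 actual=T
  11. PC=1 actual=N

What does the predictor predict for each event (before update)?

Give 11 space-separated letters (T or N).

Ev 1: PC=0 idx=0 pred=T actual=T -> ctr[0]=3
Ev 2: PC=1 idx=1 pred=T actual=T -> ctr[1]=3
Ev 3: PC=3 idx=3 pred=T actual=T -> ctr[3]=3
Ev 4: PC=1 idx=1 pred=T actual=N -> ctr[1]=2
Ev 5: PC=1 idx=1 pred=T actual=T -> ctr[1]=3
Ev 6: PC=1 idx=1 pred=T actual=N -> ctr[1]=2
Ev 7: PC=0 idx=0 pred=T actual=N -> ctr[0]=2
Ev 8: PC=1 idx=1 pred=T actual=N -> ctr[1]=1
Ev 9: PC=0 idx=0 pred=T actual=T -> ctr[0]=3
Ev 10: PC=1 idx=1 pred=N actual=T -> ctr[1]=2
Ev 11: PC=1 idx=1 pred=T actual=N -> ctr[1]=1

Answer: T T T T T T T T T N T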